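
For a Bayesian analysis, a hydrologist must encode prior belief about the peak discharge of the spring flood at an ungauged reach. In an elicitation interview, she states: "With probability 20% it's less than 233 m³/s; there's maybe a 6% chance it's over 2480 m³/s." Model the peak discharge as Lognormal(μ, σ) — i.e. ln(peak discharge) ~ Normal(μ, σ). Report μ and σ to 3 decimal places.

If T ~ Lognormal(μ,σ) then ln T ~ Normal(μ,σ), so the p-quantile of ln T is μ + z_p·σ.
ln(233) = 5.451 and ln(2480) = 7.816; z_{0.2} = -0.8416, z_{0.94} = 1.555.
σ = (7.816 − 5.451)/(1.555 − (-0.8416)) = 0.987.
μ = 5.451 − (-0.8416)·0.987 = 6.282.

μ ≈ 6.282, σ ≈ 0.987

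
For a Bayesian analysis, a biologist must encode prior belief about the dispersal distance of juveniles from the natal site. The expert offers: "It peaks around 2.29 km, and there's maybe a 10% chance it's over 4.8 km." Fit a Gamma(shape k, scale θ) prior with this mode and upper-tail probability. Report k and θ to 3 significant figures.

Gamma(k,θ) with k>1 has mode (k−1)θ, so θ = 2.29/(k−1).
Need P(X < 4.8) = 0.9 with θ tied to k this way. Start at k = 2, θ = 2.29: P(X<4.8) ≈ 0.619.
Too low — raise k to concentrate. Iterating converges to k ≈ 4.51.
Then θ = 2.29/(4.51−1) ≈ 0.653.

k ≈ 4.51, θ ≈ 0.653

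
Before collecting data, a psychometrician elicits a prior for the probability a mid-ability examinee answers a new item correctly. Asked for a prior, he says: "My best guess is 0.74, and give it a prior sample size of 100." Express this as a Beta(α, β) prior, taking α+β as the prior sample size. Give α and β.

α = 74, β = 26

Under the effective-sample-size interpretation, Beta(α, β) has prior mean α/(α+β) and prior sample size α+β.
So α+β = 100 and α/(α+β) = 0.74, giving α = 0.74·100 = 74 and β = 100 − 74 = 26.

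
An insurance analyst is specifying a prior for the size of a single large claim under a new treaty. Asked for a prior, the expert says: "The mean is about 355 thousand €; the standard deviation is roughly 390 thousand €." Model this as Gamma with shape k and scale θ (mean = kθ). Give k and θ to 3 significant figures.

For Gamma(k, scale θ): mean = kθ, variance = kθ², so CV = 1/√k.
CV = SD/mean = 390/355 = 1.099, hence k = 1/CV² = 0.829.
Then θ = mean/k = 355/0.829 = 428.

k ≈ 0.829, θ ≈ 428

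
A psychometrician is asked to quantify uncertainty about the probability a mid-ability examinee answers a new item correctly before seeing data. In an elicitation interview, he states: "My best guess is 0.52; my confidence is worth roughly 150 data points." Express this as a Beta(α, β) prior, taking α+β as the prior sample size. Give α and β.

Under the effective-sample-size interpretation, Beta(α, β) has prior mean α/(α+β) and prior sample size α+β.
So α+β = 150 and α/(α+β) = 0.52, giving α = 0.52·150 = 78 and β = 150 − 78 = 72.

α = 78, β = 72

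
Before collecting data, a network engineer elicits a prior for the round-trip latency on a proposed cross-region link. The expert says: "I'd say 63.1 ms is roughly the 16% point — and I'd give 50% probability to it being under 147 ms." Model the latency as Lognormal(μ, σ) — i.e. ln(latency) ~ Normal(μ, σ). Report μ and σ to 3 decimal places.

If T ~ Lognormal(μ,σ) then ln T ~ Normal(μ,σ), so the p-quantile of ln T is μ + z_p·σ.
ln(63.1) = 4.145 and ln(147) = 4.99; z_{0.16} = -0.9945, z_{0.5} = 0.
σ = (4.99 − 4.145)/(0 − (-0.9945)) = 0.850.
μ = 4.145 − (-0.9945)·0.850 = 4.990.

μ ≈ 4.990, σ ≈ 0.850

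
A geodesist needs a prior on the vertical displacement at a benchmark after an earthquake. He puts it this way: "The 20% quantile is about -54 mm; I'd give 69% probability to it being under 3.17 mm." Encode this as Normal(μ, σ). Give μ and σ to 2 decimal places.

The p-quantile of Normal(μ,σ) is μ + z_p·σ, with z_{0.2} = -0.8416 and z_{0.69} = 0.4959.
Eliminate σ: μ = (z₂·x₁ − z₁·x₂)/(z₂ − z₁) = (0.4959·-54 − (-0.8416)·3.17)/1.337 = -18.03.
Then σ = (x₂ − x₁)/(z₂ − z₁) = (3.17 − -54)/1.337 = 42.74.

μ = -18.03, σ = 42.74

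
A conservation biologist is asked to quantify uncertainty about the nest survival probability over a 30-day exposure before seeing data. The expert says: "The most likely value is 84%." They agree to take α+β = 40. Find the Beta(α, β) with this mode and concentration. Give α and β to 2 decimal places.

For α,β > 1 the Beta mode is (α−1)/(α+β−2). With α+β = 40, the mode is (α−1)/38.
Set (α−1)/38 = 0.84 → α = 1 + 0.84·38 = 32.92.
β = 40 − α = 7.08.

α = 32.92, β = 7.08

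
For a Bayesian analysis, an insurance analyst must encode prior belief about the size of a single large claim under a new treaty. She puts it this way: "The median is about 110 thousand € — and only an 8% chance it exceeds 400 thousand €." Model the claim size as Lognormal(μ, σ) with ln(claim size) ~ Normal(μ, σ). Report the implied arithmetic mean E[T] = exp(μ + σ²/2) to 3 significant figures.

If T ~ Lognormal(μ,σ) then ln T ~ Normal(μ,σ), so the p-quantile of ln T is μ + z_p·σ.
ln(110) = 4.7 and ln(400) = 5.991; z_{0.5} = 0, z_{0.92} = 1.405.
σ = (5.991 − 4.7)/(1.405 − (0)) = 0.919.
μ = 4.7 − (0)·0.919 = 4.700.
E[T] = exp(μ + σ²/2) = exp(4.700 + 0.4221) = 168 thousand €.

E[T] ≈ 168 thousand €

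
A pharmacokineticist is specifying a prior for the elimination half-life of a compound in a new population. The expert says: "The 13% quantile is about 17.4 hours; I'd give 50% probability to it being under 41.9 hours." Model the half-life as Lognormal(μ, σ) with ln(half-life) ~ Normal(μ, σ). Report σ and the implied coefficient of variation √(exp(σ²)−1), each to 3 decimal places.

If T ~ Lognormal(μ,σ) then ln T ~ Normal(μ,σ), so the p-quantile of ln T is μ + z_p·σ.
ln(17.4) = 2.856 and ln(41.9) = 3.735; z_{0.13} = -1.126, z_{0.5} = 0.
σ = (3.735 − 2.856)/(0 − (-1.126)) = 0.780.
μ = 2.856 − (-1.126)·0.780 = 3.735.
CV = √(exp(σ²)−1) = √(exp(0.6087)−1) = 0.915.

σ ≈ 0.780, CV ≈ 0.915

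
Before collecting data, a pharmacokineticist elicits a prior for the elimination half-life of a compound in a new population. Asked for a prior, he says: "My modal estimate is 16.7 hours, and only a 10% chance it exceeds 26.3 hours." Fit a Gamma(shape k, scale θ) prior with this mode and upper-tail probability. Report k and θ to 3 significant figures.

k ≈ 10.1, θ ≈ 1.84

Gamma(k,θ) with k>1 has mode (k−1)θ, so θ = 16.7/(k−1).
Need P(X < 26.3) = 0.9 with θ tied to k this way. Start at k = 2, θ = 16.7: P(X<26.3) ≈ 0.467.
Too low — raise k to concentrate. Iterating converges to k ≈ 10.1.
Then θ = 16.7/(10.1−1) ≈ 1.84.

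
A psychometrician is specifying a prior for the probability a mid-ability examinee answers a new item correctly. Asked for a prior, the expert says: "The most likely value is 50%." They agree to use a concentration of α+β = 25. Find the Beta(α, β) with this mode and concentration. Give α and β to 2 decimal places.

α = 12.50, β = 12.50

For α,β > 1 the Beta mode is (α−1)/(α+β−2). With α+β = 25, the mode is (α−1)/23.
Set (α−1)/23 = 0.5 → α = 1 + 0.5·23 = 12.50.
β = 25 − α = 12.50.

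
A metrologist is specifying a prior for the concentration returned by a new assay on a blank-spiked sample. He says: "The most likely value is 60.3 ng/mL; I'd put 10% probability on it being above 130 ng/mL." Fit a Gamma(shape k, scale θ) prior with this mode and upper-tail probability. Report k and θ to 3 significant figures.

Gamma(k,θ) with k>1 has mode (k−1)θ, so θ = 60.3/(k−1).
Need P(X < 130) = 0.9 with θ tied to k this way. Start at k = 2, θ = 60.3: P(X<130) ≈ 0.635.
Too low — raise k to concentrate. Iterating converges to k ≈ 4.26.
Then θ = 60.3/(4.26−1) ≈ 18.5.

k ≈ 4.26, θ ≈ 18.5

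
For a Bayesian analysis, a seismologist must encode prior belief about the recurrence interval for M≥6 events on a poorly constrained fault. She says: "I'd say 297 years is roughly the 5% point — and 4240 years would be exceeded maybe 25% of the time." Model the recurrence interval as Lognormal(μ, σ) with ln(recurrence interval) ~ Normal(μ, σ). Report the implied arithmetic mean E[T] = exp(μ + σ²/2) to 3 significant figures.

If T ~ Lognormal(μ,σ) then ln T ~ Normal(μ,σ), so the p-quantile of ln T is μ + z_p·σ.
ln(297) = 5.694 and ln(4240) = 8.352; z_{0.05} = -1.645, z_{0.75} = 0.6745.
σ = (8.352 − 5.694)/(0.6745 − (-1.645)) = 1.146.
μ = 5.694 − (-1.645)·1.146 = 7.579.
E[T] = exp(μ + σ²/2) = exp(7.579 + 0.6570) = 3770 years.

E[T] ≈ 3770 years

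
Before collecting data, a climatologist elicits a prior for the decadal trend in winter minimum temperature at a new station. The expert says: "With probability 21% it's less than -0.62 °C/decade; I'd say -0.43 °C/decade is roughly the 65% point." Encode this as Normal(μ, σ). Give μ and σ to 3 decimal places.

μ = -0.491, σ = 0.159

For Normal(μ,σ), the p-quantile is μ + z_p·σ. Here z_{0.21} = -0.8064, z_{0.65} = 0.3853.
So -0.62 = μ − 0.8064σ and -0.43 = μ + 0.3853σ.
Subtracting: σ = (-0.43 − -0.62)/(0.3853 − (-0.8064)) = 0.159.
Then μ = -0.62 − (-0.8064)·0.159 = -0.491.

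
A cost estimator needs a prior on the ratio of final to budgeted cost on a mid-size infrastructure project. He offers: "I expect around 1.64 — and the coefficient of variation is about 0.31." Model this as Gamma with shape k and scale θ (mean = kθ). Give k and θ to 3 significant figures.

For Gamma(k, scale θ): mean = kθ, variance = kθ², so CV = 1/√k.
CV = 0.31, hence k = 1/CV² = 10.4.
Then θ = mean/k = 1.64/10.4 = 0.158.

k ≈ 10.4, θ ≈ 0.158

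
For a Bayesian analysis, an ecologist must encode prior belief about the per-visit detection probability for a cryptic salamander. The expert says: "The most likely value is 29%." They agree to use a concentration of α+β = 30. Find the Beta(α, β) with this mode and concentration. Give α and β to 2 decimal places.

α = 9.12, β = 20.88

For α,β > 1 the Beta mode is (α−1)/(α+β−2). With α+β = 30, the mode is (α−1)/28.
Set (α−1)/28 = 0.29 → α = 1 + 0.29·28 = 9.12.
β = 30 − α = 20.88.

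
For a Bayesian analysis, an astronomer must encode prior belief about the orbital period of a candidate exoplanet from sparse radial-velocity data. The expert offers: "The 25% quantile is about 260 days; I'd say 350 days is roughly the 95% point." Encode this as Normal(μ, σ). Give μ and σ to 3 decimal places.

The p-quantile of Normal(μ,σ) is μ + z_p·σ, with z_{0.25} = -0.6745 and z_{0.95} = 1.645.
Eliminate σ: μ = (z₂·x₁ − z₁·x₂)/(z₂ − z₁) = (1.645·260 − (-0.6745)·350)/2.319 = 286.173.
Then σ = (x₂ − x₁)/(z₂ − z₁) = (350 − 260)/2.319 = 38.804.

μ = 286.173, σ = 38.804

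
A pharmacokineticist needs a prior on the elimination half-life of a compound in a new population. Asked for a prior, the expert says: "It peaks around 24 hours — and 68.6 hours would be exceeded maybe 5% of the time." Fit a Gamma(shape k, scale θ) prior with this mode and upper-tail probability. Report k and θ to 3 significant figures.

k ≈ 3.42, θ ≈ 9.92

Gamma(k,θ) with k>1 has mode (k−1)θ, so θ = 24/(k−1).
Need P(X < 68.6) = 0.95 with θ tied to k this way. Start at k = 2, θ = 24: P(X<68.6) ≈ 0.779.
Too low — raise k to concentrate. Iterating converges to k ≈ 3.42.
Then θ = 24/(3.42−1) ≈ 9.92.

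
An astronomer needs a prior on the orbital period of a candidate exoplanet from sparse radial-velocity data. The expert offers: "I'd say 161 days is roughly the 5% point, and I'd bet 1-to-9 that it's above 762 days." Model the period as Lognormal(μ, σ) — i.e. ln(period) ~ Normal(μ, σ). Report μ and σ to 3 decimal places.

μ ≈ 5.955, σ ≈ 0.531

If T ~ Lognormal(μ,σ) then ln T ~ Normal(μ,σ), so the p-quantile of ln T is μ + z_p·σ.
ln(161) = 5.081 and ln(762) = 6.636; z_{0.05} = -1.645, z_{0.9} = 1.282.
σ = (6.636 − 5.081)/(1.282 − (-1.645)) = 0.531.
μ = 5.081 − (-1.645)·0.531 = 5.955.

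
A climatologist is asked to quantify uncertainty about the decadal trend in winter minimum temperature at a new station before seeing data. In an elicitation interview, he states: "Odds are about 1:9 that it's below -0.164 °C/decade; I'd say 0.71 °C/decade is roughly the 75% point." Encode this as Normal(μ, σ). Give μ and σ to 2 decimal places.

μ = 0.41, σ = 0.45

The p-quantile of Normal(μ,σ) is μ + z_p·σ, with z_{0.1} = -1.282 and z_{0.75} = 0.6745.
Eliminate σ: μ = (z₂·x₁ − z₁·x₂)/(z₂ − z₁) = (0.6745·-0.164 − (-1.282)·0.71)/1.956 = 0.41.
Then σ = (x₂ − x₁)/(z₂ − z₁) = (0.71 − -0.164)/1.956 = 0.45.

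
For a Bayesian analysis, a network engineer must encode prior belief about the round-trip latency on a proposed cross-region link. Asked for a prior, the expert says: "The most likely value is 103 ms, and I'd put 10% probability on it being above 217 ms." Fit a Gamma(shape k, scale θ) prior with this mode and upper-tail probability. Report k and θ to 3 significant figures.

Gamma(k,θ) with k>1 has mode (k−1)θ, so θ = 103/(k−1).
Need P(X < 217) = 0.9 with θ tied to k this way. Start at k = 2, θ = 103: P(X<217) ≈ 0.622.
Too low — raise k to concentrate. Iterating converges to k ≈ 4.46.
Then θ = 103/(4.46−1) ≈ 29.8.

k ≈ 4.46, θ ≈ 29.8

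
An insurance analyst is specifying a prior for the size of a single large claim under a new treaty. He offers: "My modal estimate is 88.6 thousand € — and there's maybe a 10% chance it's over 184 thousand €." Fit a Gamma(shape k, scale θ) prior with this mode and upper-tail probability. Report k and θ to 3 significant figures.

k ≈ 4.6, θ ≈ 24.6

Gamma(k,θ) with k>1 has mode (k−1)θ, so θ = 88.6/(k−1).
Need P(X < 184) = 0.9 with θ tied to k this way. Start at k = 2, θ = 88.6: P(X<184) ≈ 0.614.
Too low — raise k to concentrate. Iterating converges to k ≈ 4.6.
Then θ = 88.6/(4.6−1) ≈ 24.6.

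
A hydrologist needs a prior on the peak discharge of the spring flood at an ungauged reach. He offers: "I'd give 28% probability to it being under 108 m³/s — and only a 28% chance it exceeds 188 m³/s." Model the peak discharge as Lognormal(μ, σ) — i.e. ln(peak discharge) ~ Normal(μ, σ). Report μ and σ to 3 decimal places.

μ ≈ 4.959, σ ≈ 0.476

If T ~ Lognormal(μ,σ) then ln T ~ Normal(μ,σ), so the p-quantile of ln T is μ + z_p·σ.
ln(108) = 4.682 and ln(188) = 5.236; z_{0.28} = -0.5828, z_{0.72} = 0.5828.
σ = (5.236 − 4.682)/(0.5828 − (-0.5828)) = 0.476.
μ = 4.682 − (-0.5828)·0.476 = 4.959.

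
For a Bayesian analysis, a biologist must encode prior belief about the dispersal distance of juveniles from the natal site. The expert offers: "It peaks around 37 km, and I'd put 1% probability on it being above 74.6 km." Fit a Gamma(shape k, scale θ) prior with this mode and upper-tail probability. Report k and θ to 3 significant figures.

k ≈ 11, θ ≈ 3.71

Gamma(k,θ) with k>1 has mode (k−1)θ, so θ = 37/(k−1).
Need P(X < 74.6) = 0.99 with θ tied to k this way. Start at k = 2, θ = 37: P(X<74.6) ≈ 0.598.
Too low — raise k to concentrate. Iterating converges to k ≈ 11.
Then θ = 37/(11−1) ≈ 3.71.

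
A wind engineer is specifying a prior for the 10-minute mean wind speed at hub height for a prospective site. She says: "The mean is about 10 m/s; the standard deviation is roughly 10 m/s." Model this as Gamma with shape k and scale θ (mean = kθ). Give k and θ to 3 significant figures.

k ≈ 1, θ ≈ 10

For Gamma(k, scale θ): mean = kθ, variance = kθ², so CV = 1/√k.
CV = SD/mean = 10/10 = 1, hence k = 1/CV² = 1.
Then θ = mean/k = 10/1 = 10.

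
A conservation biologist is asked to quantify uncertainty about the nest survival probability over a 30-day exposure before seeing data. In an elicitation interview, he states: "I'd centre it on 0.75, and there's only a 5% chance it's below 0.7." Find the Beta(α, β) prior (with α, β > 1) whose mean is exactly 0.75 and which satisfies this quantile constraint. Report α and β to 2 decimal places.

α ≈ 159.78, β ≈ 53.26

With mean 0.75 fixed, write α = 0.75s, β = 0.25s where s = α+β.
Need P(θ < 0.7) = 0.05 under Beta(0.75s, 0.25s). Normal approximation: (q−m)/√(m(1−m)/s) ≈ z_{0.05} = -1.64, so s ≈ 0.75·0.25·(-1.64)²/(0.7−0.75)² = 202.9.
At s = 202.9: P(θ<0.7) ≈ 0.054. Adjusting to match 0.05 gives s ≈ 213.04.
So α = 0.75·213.04 ≈ 159.78, β = 0.25·213.04 ≈ 53.26.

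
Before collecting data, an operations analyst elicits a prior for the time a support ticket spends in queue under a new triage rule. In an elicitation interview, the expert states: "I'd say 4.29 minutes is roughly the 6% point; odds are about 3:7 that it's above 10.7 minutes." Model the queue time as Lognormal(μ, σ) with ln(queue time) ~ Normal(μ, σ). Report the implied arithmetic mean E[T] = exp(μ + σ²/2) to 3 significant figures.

If T ~ Lognormal(μ,σ) then ln T ~ Normal(μ,σ), so the p-quantile of ln T is μ + z_p·σ.
ln(4.29) = 1.456 and ln(10.7) = 2.37; z_{0.06} = -1.555, z_{0.7} = 0.5244.
σ = (2.37 − 1.456)/(0.5244 − (-1.555)) = 0.440.
μ = 1.456 − (-1.555)·0.440 = 2.140.
E[T] = exp(μ + σ²/2) = exp(2.140 + 0.0966) = 9.36 minutes.

E[T] ≈ 9.36 minutes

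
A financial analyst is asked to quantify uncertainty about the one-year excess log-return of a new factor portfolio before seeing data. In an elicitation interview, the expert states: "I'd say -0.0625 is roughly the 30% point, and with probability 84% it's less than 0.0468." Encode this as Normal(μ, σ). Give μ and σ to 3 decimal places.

μ = -0.025, σ = 0.072

For Normal(μ,σ), the p-quantile is μ + z_p·σ. Here z_{0.3} = -0.5244, z_{0.84} = 0.9945.
So -0.0625 = μ − 0.5244σ and 0.0468 = μ + 0.9945σ.
Subtracting: σ = (0.0468 − -0.0625)/(0.9945 − (-0.5244)) = 0.072.
Then μ = -0.0625 − (-0.5244)·0.072 = -0.025.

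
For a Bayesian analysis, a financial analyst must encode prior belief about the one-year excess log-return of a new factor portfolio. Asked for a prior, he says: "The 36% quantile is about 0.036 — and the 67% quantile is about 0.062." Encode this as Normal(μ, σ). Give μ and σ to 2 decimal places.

The p-quantile of Normal(μ,σ) is μ + z_p·σ, with z_{0.36} = -0.3585 and z_{0.67} = 0.4399.
Eliminate σ: μ = (z₂·x₁ − z₁·x₂)/(z₂ − z₁) = (0.4399·0.036 − (-0.3585)·0.062)/0.7984 = 0.05.
Then σ = (x₂ − x₁)/(z₂ − z₁) = (0.062 − 0.036)/0.7984 = 0.03.

μ = 0.05, σ = 0.03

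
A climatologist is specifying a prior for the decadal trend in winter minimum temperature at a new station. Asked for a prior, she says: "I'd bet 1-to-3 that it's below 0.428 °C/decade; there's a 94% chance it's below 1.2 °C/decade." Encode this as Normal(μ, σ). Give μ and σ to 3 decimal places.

For Normal(μ,σ), the p-quantile is μ + z_p·σ. Here z_{0.25} = -0.6745, z_{0.94} = 1.555.
So 0.428 = μ − 0.6745σ and 1.2 = μ + 1.555σ.
Subtracting: σ = (1.2 − 0.428)/(1.555 − (-0.6745)) = 0.346.
Then μ = 0.428 − (-0.6745)·0.346 = 0.662.

μ = 0.662, σ = 0.346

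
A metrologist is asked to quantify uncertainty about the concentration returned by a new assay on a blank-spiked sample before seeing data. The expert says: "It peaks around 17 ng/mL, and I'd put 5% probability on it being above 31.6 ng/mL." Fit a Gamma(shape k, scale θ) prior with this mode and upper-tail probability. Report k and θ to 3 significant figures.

k ≈ 8.24, θ ≈ 2.35

Gamma(k,θ) with k>1 has mode (k−1)θ, so θ = 17/(k−1).
Need P(X < 31.6) = 0.95 with θ tied to k this way. Start at k = 2, θ = 17: P(X<31.6) ≈ 0.554.
Too low — raise k to concentrate. Iterating converges to k ≈ 8.24.
Then θ = 17/(8.24−1) ≈ 2.35.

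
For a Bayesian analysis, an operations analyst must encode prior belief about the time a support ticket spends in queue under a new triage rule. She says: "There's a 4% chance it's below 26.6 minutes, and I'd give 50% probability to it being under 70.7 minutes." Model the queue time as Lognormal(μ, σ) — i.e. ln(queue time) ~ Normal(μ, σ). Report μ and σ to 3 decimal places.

μ ≈ 4.258, σ ≈ 0.558

If T ~ Lognormal(μ,σ) then ln T ~ Normal(μ,σ), so the p-quantile of ln T is μ + z_p·σ.
ln(26.6) = 3.281 and ln(70.7) = 4.258; z_{0.04} = -1.751, z_{0.5} = 0.
σ = (4.258 − 3.281)/(0 − (-1.751)) = 0.558.
μ = 3.281 − (-1.751)·0.558 = 4.258.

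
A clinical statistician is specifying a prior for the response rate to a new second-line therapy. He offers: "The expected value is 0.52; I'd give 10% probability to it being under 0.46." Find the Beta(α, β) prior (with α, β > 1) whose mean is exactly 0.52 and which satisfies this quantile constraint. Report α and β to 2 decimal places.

α ≈ 59.19, β ≈ 54.64

With mean 0.52 fixed, write α = 0.52s, β = 0.48s where s = α+β.
Need P(θ < 0.46) = 0.1 under Beta(0.52s, 0.48s). Normal approximation: (q−m)/√(m(1−m)/s) ≈ z_{0.1} = -1.28, so s ≈ 0.52·0.48·(-1.28)²/(0.46−0.52)² = 113.9.
At s = 113.9: P(θ<0.46) ≈ 0.100. Adjusting to match 0.1 gives s ≈ 113.83.
So α = 0.52·113.83 ≈ 59.19, β = 0.48·113.83 ≈ 54.64.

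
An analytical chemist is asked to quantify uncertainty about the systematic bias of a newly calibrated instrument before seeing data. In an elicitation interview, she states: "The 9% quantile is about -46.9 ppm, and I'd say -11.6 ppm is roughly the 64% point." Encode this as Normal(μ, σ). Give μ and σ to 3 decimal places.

The p-quantile of Normal(μ,σ) is μ + z_p·σ, with z_{0.09} = -1.341 and z_{0.64} = 0.3585.
Eliminate σ: μ = (z₂·x₁ − z₁·x₂)/(z₂ − z₁) = (0.3585·-46.9 − (-1.341)·-11.6)/1.699 = -19.047.
Then σ = (x₂ − x₁)/(z₂ − z₁) = (-11.6 − -46.9)/1.699 = 20.774.

μ = -19.047, σ = 20.774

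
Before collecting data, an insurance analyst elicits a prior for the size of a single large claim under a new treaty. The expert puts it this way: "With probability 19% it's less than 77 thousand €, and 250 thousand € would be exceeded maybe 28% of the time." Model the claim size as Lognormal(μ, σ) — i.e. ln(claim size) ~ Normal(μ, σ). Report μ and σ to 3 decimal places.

μ ≈ 5.052, σ ≈ 0.806

If T ~ Lognormal(μ,σ) then ln T ~ Normal(μ,σ), so the p-quantile of ln T is μ + z_p·σ.
ln(77) = 4.344 and ln(250) = 5.521; z_{0.19} = -0.8779, z_{0.72} = 0.5828.
σ = (5.521 − 4.344)/(0.5828 − (-0.8779)) = 0.806.
μ = 4.344 − (-0.8779)·0.806 = 5.052.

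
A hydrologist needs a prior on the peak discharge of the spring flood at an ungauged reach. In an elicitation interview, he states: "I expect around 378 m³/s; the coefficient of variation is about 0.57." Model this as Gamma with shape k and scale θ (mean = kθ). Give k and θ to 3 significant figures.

For Gamma(k, scale θ): mean = kθ, variance = kθ², so CV = 1/√k.
CV = 0.57, hence k = 1/CV² = 3.08.
Then θ = mean/k = 378/3.08 = 123.

k ≈ 3.08, θ ≈ 123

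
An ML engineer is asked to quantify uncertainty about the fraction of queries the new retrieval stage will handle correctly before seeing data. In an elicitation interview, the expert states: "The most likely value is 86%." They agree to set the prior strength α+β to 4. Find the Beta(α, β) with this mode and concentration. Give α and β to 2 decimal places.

α = 2.72, β = 1.28

For α,β > 1 the Beta mode is (α−1)/(α+β−2). With α+β = 4, the mode is (α−1)/2.
Set (α−1)/2 = 0.86 → α = 1 + 0.86·2 = 2.72.
β = 4 − α = 1.28.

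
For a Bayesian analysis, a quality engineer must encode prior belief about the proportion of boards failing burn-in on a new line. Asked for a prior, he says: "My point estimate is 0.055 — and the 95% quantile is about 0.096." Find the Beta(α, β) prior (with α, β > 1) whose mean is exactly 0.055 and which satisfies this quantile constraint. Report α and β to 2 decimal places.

α ≈ 5.68, β ≈ 97.56

With mean 0.055 fixed, write α = 0.055s, β = 0.945s where s = α+β.
Need P(θ < 0.096) = 0.95 under Beta(0.055s, 0.945s). Normal approximation: (q−m)/√(m(1−m)/s) ≈ z_{0.95} = 1.64, so s ≈ 0.055·0.945·(1.64)²/(0.096−0.055)² = 83.7.
At s = 83.7: P(θ<0.096) ≈ 0.934. Adjusting to match 0.95 gives s ≈ 103.24.
So α = 0.055·103.24 ≈ 5.68, β = 0.945·103.24 ≈ 97.56.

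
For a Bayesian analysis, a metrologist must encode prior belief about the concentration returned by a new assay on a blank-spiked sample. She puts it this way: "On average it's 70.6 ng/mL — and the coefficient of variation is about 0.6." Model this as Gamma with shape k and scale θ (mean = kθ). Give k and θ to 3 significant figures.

For Gamma(k, scale θ): mean = kθ, variance = kθ², so CV = 1/√k.
CV = 0.6, hence k = 1/CV² = 2.78.
Then θ = mean/k = 70.6/2.78 = 25.4.

k ≈ 2.78, θ ≈ 25.4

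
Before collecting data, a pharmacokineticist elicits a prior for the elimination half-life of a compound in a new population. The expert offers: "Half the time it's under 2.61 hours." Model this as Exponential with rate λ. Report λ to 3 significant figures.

Exponential median = ln 2 / λ, so λ = ln 2 / 2.61 = 0.266.

λ ≈ 0.266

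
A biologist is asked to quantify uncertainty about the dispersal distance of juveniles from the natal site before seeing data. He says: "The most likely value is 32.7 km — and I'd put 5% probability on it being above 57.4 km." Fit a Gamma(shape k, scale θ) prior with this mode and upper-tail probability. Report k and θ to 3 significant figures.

Gamma(k,θ) with k>1 has mode (k−1)θ, so θ = 32.7/(k−1).
Need P(X < 57.4) = 0.95 with θ tied to k this way. Start at k = 2, θ = 32.7: P(X<57.4) ≈ 0.524.
Too low — raise k to concentrate. Iterating converges to k ≈ 9.81.
Then θ = 32.7/(9.81−1) ≈ 3.71.

k ≈ 9.81, θ ≈ 3.71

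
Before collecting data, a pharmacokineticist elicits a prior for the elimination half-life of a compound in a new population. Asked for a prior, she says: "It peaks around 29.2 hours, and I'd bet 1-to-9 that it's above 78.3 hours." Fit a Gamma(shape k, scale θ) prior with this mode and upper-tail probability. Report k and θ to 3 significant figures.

k ≈ 2.97, θ ≈ 14.8

Gamma(k,θ) with k>1 has mode (k−1)θ, so θ = 29.2/(k−1).
Need P(X < 78.3) = 0.9 with θ tied to k this way. Start at k = 2, θ = 29.2: P(X<78.3) ≈ 0.748.
Too low — raise k to concentrate. Iterating converges to k ≈ 2.97.
Then θ = 29.2/(2.97−1) ≈ 14.8.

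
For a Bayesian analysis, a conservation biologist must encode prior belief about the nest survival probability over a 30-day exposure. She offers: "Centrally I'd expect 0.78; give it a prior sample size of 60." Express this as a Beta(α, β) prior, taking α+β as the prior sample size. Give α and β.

α = 46.8, β = 13.2

Under the effective-sample-size interpretation, Beta(α, β) has prior mean α/(α+β) and prior sample size α+β.
So α+β = 60 and α/(α+β) = 0.78, giving α = 0.78·60 = 46.8 and β = 60 − 46.8 = 13.2.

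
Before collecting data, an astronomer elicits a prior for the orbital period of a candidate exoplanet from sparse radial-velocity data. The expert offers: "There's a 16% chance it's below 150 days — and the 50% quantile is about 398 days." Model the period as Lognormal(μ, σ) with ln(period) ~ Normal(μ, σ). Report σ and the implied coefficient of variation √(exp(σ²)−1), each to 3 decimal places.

σ ≈ 0.981, CV ≈ 1.272

If T ~ Lognormal(μ,σ) then ln T ~ Normal(μ,σ), so the p-quantile of ln T is μ + z_p·σ.
ln(150) = 5.011 and ln(398) = 5.986; z_{0.16} = -0.9945, z_{0.5} = 0.
σ = (5.986 − 5.011)/(0 − (-0.9945)) = 0.981.
μ = 5.011 − (-0.9945)·0.981 = 5.986.
CV = √(exp(σ²)−1) = √(exp(0.9629)−1) = 1.272.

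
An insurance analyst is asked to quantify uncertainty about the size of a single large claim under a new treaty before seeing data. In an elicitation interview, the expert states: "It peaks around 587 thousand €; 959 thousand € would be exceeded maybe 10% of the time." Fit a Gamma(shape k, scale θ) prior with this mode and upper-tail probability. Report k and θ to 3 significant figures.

Gamma(k,θ) with k>1 has mode (k−1)θ, so θ = 587/(k−1).
Need P(X < 959) = 0.9 with θ tied to k this way. Start at k = 2, θ = 587: P(X<959) ≈ 0.486.
Too low — raise k to concentrate. Iterating converges to k ≈ 8.82.
Then θ = 587/(8.82−1) ≈ 75.1.

k ≈ 8.82, θ ≈ 75.1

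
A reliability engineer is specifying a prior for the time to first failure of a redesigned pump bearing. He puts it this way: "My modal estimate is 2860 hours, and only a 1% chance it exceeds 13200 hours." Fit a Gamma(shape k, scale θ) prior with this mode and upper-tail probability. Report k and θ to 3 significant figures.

k ≈ 2.72, θ ≈ 1670

Gamma(k,θ) with k>1 has mode (k−1)θ, so θ = 2860/(k−1).
Need P(X < 13200) = 0.99 with θ tied to k this way. Start at k = 2, θ = 2860: P(X<13200) ≈ 0.944.
Too low — raise k to concentrate. Iterating converges to k ≈ 2.72.
Then θ = 2860/(2.72−1) ≈ 1670.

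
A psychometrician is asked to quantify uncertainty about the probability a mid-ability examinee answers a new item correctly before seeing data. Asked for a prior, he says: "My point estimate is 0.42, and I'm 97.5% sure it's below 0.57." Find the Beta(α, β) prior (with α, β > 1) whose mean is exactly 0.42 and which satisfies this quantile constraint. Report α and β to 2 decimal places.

α ≈ 17.72, β ≈ 24.47

With mean 0.42 fixed, write α = 0.42s, β = 0.58s where s = α+β.
Need P(θ < 0.57) = 0.975 under Beta(0.42s, 0.58s). Normal approximation: (q−m)/√(m(1−m)/s) ≈ z_{0.975} = 1.96, so s ≈ 0.42·0.58·(1.96)²/(0.57−0.42)² = 41.6.
At s = 41.6: P(θ<0.57) ≈ 0.974. Adjusting to match 0.975 gives s ≈ 42.18.
So α = 0.42·42.18 ≈ 17.72, β = 0.58·42.18 ≈ 24.47.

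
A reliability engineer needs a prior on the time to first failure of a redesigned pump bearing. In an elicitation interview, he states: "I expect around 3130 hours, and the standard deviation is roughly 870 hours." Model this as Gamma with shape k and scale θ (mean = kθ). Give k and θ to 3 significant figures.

For Gamma(k, scale θ): mean = kθ, variance = kθ², so CV = 1/√k.
CV = SD/mean = 870/3130 = 0.278, hence k = 1/CV² = 12.9.
Then θ = mean/k = 3130/12.9 = 242.

k ≈ 12.9, θ ≈ 242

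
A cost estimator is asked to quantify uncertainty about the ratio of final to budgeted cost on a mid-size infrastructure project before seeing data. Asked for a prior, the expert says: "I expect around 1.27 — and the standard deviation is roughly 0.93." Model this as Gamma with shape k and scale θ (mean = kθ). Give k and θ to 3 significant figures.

For Gamma(k, scale θ): mean = kθ, variance = kθ², so CV = 1/√k.
CV = SD/mean = 0.93/1.27 = 0.7323, hence k = 1/CV² = 1.86.
Then θ = mean/k = 1.27/1.86 = 0.681.

k ≈ 1.86, θ ≈ 0.681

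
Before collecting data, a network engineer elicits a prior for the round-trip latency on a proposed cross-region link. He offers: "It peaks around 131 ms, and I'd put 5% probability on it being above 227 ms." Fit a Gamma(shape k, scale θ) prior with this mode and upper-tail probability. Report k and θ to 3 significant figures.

Gamma(k,θ) with k>1 has mode (k−1)θ, so θ = 131/(k−1).
Need P(X < 227) = 0.95 with θ tied to k this way. Start at k = 2, θ = 131: P(X<227) ≈ 0.517.
Too low — raise k to concentrate. Iterating converges to k ≈ 10.2.
Then θ = 131/(10.2−1) ≈ 14.2.

k ≈ 10.2, θ ≈ 14.2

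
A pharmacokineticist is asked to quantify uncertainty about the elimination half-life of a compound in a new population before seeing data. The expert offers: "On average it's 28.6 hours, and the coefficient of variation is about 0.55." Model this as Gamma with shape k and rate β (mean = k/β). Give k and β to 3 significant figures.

k ≈ 3.31, β ≈ 0.116

For Gamma(k, rate β): mean = k/β, variance = k/β², so CV = 1/√k.
CV = 0.55, hence k = 1/CV² = 3.31.
Then β = k/mean = 3.31/28.6 = 0.116.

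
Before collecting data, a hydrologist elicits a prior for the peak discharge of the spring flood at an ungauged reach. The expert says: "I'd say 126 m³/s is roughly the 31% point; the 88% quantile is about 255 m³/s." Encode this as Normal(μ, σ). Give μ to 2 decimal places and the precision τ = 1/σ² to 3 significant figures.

The p-quantile of Normal(μ,σ) is μ + z_p·σ, with z_{0.31} = -0.4959 and z_{0.88} = 1.175.
Eliminate σ: μ = (z₂·x₁ − z₁·x₂)/(z₂ − z₁) = (1.175·126 − (-0.4959)·255)/1.671 = 164.28.
Then σ = (x₂ − x₁)/(z₂ − z₁) = (255 − 126)/1.671 = 77.21.
Precision τ = 1/σ² = 1/77.21² = 0.000168.

μ = 164.28, τ = 0.000168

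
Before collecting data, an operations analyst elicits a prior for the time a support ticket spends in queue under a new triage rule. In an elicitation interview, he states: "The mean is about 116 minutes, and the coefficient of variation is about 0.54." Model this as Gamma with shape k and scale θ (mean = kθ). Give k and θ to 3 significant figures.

For Gamma(k, scale θ): mean = kθ, variance = kθ², so CV = 1/√k.
CV = 0.54, hence k = 1/CV² = 3.43.
Then θ = mean/k = 116/3.43 = 33.8.

k ≈ 3.43, θ ≈ 33.8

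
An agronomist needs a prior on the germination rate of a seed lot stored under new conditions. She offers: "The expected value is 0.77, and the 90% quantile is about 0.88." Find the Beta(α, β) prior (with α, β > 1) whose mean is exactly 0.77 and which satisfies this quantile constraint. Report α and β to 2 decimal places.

α ≈ 16.00, β ≈ 4.78

With mean 0.77 fixed, write α = 0.77s, β = 0.23s where s = α+β.
Need P(θ < 0.88) = 0.9 under Beta(0.77s, 0.23s). Normal approximation: (q−m)/√(m(1−m)/s) ≈ z_{0.9} = 1.28, so s ≈ 0.77·0.23·(1.28)²/(0.88−0.77)² = 24.0.
At s = 24.0: P(θ<0.88) ≈ 0.918. Adjusting to match 0.9 gives s ≈ 20.78.
So α = 0.77·20.78 ≈ 16.00, β = 0.23·20.78 ≈ 4.78.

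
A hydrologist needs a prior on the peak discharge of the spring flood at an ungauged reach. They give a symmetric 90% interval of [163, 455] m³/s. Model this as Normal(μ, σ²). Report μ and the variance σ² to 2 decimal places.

A symmetric 90% interval runs μ ± z·σ with z = 1.645.
Half-width = 146, so σ = 146/1.645 = 88.762 and σ² = 7878.64.
μ is the interval midpoint, 309.00.

μ = 309.00, σ² = 7878.64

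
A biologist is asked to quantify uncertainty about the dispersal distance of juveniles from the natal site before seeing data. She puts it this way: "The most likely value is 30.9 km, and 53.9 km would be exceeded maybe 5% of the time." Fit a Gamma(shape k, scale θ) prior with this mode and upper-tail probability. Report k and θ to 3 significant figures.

k ≈ 10, θ ≈ 3.43

Gamma(k,θ) with k>1 has mode (k−1)θ, so θ = 30.9/(k−1).
Need P(X < 53.9) = 0.95 with θ tied to k this way. Start at k = 2, θ = 30.9: P(X<53.9) ≈ 0.520.
Too low — raise k to concentrate. Iterating converges to k ≈ 10.
Then θ = 30.9/(10−1) ≈ 3.43.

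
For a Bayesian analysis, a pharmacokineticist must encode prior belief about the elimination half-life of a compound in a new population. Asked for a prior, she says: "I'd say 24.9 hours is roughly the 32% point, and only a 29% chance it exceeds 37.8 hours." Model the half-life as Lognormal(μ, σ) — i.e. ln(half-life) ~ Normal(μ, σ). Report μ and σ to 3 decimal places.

If T ~ Lognormal(μ,σ) then ln T ~ Normal(μ,σ), so the p-quantile of ln T is μ + z_p·σ.
ln(24.9) = 3.215 and ln(37.8) = 3.632; z_{0.32} = -0.4677, z_{0.71} = 0.5534.
σ = (3.632 − 3.215)/(0.5534 − (-0.4677)) = 0.409.
μ = 3.215 − (-0.4677)·0.409 = 3.406.

μ ≈ 3.406, σ ≈ 0.409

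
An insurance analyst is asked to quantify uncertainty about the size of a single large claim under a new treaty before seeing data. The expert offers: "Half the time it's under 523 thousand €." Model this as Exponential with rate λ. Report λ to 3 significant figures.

λ ≈ 0.00133

Exponential median = ln 2 / λ, so λ = ln 2 / 523.0 = 0.00133.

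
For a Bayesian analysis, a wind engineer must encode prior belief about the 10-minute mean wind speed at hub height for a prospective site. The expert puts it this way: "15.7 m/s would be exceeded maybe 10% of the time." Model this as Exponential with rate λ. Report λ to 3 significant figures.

P(T > 15.7) = e^(−λ·15.7) = 0.1, so λ = −ln(0.1)/15.7 = 0.147.

λ ≈ 0.147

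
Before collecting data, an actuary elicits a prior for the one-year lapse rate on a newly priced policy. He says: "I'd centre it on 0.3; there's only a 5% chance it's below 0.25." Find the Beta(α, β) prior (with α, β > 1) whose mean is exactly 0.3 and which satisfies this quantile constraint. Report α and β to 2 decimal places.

α ≈ 65.09, β ≈ 151.88

With mean 0.3 fixed, write α = 0.3s, β = 0.7s where s = α+β.
Need P(θ < 0.25) = 0.05 under Beta(0.3s, 0.7s). Normal approximation: (q−m)/√(m(1−m)/s) ≈ z_{0.05} = -1.64, so s ≈ 0.3·0.7·(-1.64)²/(0.25−0.3)² = 227.3.
At s = 227.3: P(θ<0.25) ≈ 0.046. Adjusting to match 0.05 gives s ≈ 216.97.
So α = 0.3·216.97 ≈ 65.09, β = 0.7·216.97 ≈ 151.88.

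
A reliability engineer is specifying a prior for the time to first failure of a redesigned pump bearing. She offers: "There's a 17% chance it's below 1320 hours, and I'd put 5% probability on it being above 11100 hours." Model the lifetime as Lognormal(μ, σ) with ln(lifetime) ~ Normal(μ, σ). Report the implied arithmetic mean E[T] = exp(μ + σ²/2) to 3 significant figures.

E[T] ≈ 4030 hours

If T ~ Lognormal(μ,σ) then ln T ~ Normal(μ,σ), so the p-quantile of ln T is μ + z_p·σ.
ln(1320) = 7.185 and ln(11100) = 9.315; z_{0.17} = -0.9542, z_{0.95} = 1.645.
σ = (9.315 − 7.185)/(1.645 − (-0.9542)) = 0.819.
μ = 7.185 − (-0.9542)·0.819 = 7.967.
E[T] = exp(μ + σ²/2) = exp(7.967 + 0.3356) = 4030 hours.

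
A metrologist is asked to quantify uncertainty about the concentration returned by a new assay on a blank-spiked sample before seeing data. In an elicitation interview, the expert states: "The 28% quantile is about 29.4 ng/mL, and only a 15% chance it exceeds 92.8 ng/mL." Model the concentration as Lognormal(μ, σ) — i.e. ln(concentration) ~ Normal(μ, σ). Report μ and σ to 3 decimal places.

μ ≈ 3.795, σ ≈ 0.710

If T ~ Lognormal(μ,σ) then ln T ~ Normal(μ,σ), so the p-quantile of ln T is μ + z_p·σ.
ln(29.4) = 3.381 and ln(92.8) = 4.53; z_{0.28} = -0.5828, z_{0.85} = 1.036.
σ = (4.53 − 3.381)/(1.036 − (-0.5828)) = 0.710.
μ = 3.381 − (-0.5828)·0.710 = 3.795.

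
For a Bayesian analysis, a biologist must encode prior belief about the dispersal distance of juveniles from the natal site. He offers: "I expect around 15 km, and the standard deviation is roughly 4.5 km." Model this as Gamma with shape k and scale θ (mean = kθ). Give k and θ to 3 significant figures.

For Gamma(k, scale θ): mean = kθ, variance = kθ², so CV = 1/√k.
CV = SD/mean = 4.5/15 = 0.3, hence k = 1/CV² = 11.1.
Then θ = mean/k = 15/11.1 = 1.35.

k ≈ 11.1, θ ≈ 1.35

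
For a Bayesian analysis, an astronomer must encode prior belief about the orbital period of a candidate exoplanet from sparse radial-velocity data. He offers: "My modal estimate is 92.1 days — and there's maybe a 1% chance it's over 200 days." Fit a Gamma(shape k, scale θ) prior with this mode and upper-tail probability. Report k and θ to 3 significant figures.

k ≈ 9.04, θ ≈ 11.5

Gamma(k,θ) with k>1 has mode (k−1)θ, so θ = 92.1/(k−1).
Need P(X < 200) = 0.99 with θ tied to k this way. Start at k = 2, θ = 92.1: P(X<200) ≈ 0.638.
Too low — raise k to concentrate. Iterating converges to k ≈ 9.04.
Then θ = 92.1/(9.04−1) ≈ 11.5.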